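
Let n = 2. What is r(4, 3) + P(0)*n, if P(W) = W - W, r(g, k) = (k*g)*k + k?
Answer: 39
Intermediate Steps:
r(g, k) = k + g*k² (r(g, k) = (g*k)*k + k = g*k² + k = k + g*k²)
P(W) = 0
r(4, 3) + P(0)*n = 3*(1 + 4*3) + 0*2 = 3*(1 + 12) + 0 = 3*13 + 0 = 39 + 0 = 39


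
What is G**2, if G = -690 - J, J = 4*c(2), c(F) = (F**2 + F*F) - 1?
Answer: 515524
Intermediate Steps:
c(F) = -1 + 2*F**2 (c(F) = (F**2 + F**2) - 1 = 2*F**2 - 1 = -1 + 2*F**2)
J = 28 (J = 4*(-1 + 2*2**2) = 4*(-1 + 2*4) = 4*(-1 + 8) = 4*7 = 28)
G = -718 (G = -690 - 1*28 = -690 - 28 = -718)
G**2 = (-718)**2 = 515524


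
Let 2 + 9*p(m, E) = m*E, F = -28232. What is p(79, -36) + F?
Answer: -256934/9 ≈ -28548.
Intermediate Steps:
p(m, E) = -2/9 + E*m/9 (p(m, E) = -2/9 + (m*E)/9 = -2/9 + (E*m)/9 = -2/9 + E*m/9)
p(79, -36) + F = (-2/9 + (⅑)*(-36)*79) - 28232 = (-2/9 - 316) - 28232 = -2846/9 - 28232 = -256934/9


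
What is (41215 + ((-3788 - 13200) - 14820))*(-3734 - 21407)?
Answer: -236501387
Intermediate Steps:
(41215 + ((-3788 - 13200) - 14820))*(-3734 - 21407) = (41215 + (-16988 - 14820))*(-25141) = (41215 - 31808)*(-25141) = 9407*(-25141) = -236501387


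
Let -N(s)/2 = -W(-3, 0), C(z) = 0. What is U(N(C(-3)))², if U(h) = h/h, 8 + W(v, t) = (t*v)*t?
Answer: 1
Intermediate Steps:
W(v, t) = -8 + v*t² (W(v, t) = -8 + (t*v)*t = -8 + v*t²)
N(s) = -16 (N(s) = -(-2)*(-8 - 3*0²) = -(-2)*(-8 - 3*0) = -(-2)*(-8 + 0) = -(-2)*(-8) = -2*8 = -16)
U(h) = 1
U(N(C(-3)))² = 1² = 1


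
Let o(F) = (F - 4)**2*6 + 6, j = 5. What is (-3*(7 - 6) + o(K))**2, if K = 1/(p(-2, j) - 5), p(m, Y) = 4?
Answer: 23409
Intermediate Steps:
K = -1 (K = 1/(4 - 5) = 1/(-1) = -1)
o(F) = 6 + 6*(-4 + F)**2 (o(F) = (-4 + F)**2*6 + 6 = 6*(-4 + F)**2 + 6 = 6 + 6*(-4 + F)**2)
(-3*(7 - 6) + o(K))**2 = (-3*(7 - 6) + (6 + 6*(-4 - 1)**2))**2 = (-3*1 + (6 + 6*(-5)**2))**2 = (-3 + (6 + 6*25))**2 = (-3 + (6 + 150))**2 = (-3 + 156)**2 = 153**2 = 23409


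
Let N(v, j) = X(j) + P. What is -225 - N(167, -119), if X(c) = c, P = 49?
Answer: -155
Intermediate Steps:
N(v, j) = 49 + j (N(v, j) = j + 49 = 49 + j)
-225 - N(167, -119) = -225 - (49 - 119) = -225 - 1*(-70) = -225 + 70 = -155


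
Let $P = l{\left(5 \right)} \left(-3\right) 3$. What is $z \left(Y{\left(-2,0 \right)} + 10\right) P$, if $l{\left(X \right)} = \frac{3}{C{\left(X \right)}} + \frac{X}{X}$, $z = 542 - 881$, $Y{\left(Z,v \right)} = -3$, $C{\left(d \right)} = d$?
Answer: $\frac{170856}{5} \approx 34171.0$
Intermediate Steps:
$z = -339$
$l{\left(X \right)} = 1 + \frac{3}{X}$ ($l{\left(X \right)} = \frac{3}{X} + \frac{X}{X} = \frac{3}{X} + 1 = 1 + \frac{3}{X}$)
$P = - \frac{72}{5}$ ($P = \frac{3 + 5}{5} \left(-3\right) 3 = \frac{1}{5} \cdot 8 \left(-3\right) 3 = \frac{8}{5} \left(-3\right) 3 = \left(- \frac{24}{5}\right) 3 = - \frac{72}{5} \approx -14.4$)
$z \left(Y{\left(-2,0 \right)} + 10\right) P = - 339 \left(-3 + 10\right) \left(- \frac{72}{5}\right) = - 339 \cdot 7 \left(- \frac{72}{5}\right) = \left(-339\right) \left(- \frac{504}{5}\right) = \frac{170856}{5}$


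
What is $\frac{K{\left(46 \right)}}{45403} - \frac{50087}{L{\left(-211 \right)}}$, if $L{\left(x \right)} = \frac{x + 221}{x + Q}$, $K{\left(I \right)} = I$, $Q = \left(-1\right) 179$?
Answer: $\frac{88689902425}{45403} \approx 1.9534 \cdot 10^{6}$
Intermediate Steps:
$Q = -179$
$L{\left(x \right)} = \frac{221 + x}{-179 + x}$ ($L{\left(x \right)} = \frac{x + 221}{x - 179} = \frac{221 + x}{-179 + x}$)
$\frac{K{\left(46 \right)}}{45403} - \frac{50087}{L{\left(-211 \right)}} = \frac{46}{45403} - \frac{50087}{\frac{1}{-179 - 211} \left(221 - 211\right)} = 46 \cdot \frac{1}{45403} - \frac{50087}{\frac{1}{-390} \cdot 10} = \frac{46}{45403} - \frac{50087}{\left(- \frac{1}{390}\right) 10} = \frac{46}{45403} - \frac{50087}{- \frac{1}{39}} = \frac{46}{45403} - -1953393 = \frac{46}{45403} + 1953393 = \frac{88689902425}{45403}$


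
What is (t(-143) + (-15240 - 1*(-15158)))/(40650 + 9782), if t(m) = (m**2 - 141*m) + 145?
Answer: 40675/50432 ≈ 0.80653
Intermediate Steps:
t(m) = 145 + m**2 - 141*m
(t(-143) + (-15240 - 1*(-15158)))/(40650 + 9782) = ((145 + (-143)**2 - 141*(-143)) + (-15240 - 1*(-15158)))/(40650 + 9782) = ((145 + 20449 + 20163) + (-15240 + 15158))/50432 = (40757 - 82)*(1/50432) = 40675*(1/50432) = 40675/50432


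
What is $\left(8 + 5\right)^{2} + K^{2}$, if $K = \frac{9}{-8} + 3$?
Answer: $\frac{11041}{64} \approx 172.52$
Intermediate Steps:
$K = \frac{15}{8}$ ($K = 9 \left(- \frac{1}{8}\right) + 3 = - \frac{9}{8} + 3 = \frac{15}{8} \approx 1.875$)
$\left(8 + 5\right)^{2} + K^{2} = \left(8 + 5\right)^{2} + \left(\frac{15}{8}\right)^{2} = 13^{2} + \frac{225}{64} = 169 + \frac{225}{64} = \frac{11041}{64}$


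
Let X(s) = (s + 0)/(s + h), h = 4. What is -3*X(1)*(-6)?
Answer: 18/5 ≈ 3.6000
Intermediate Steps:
X(s) = s/(4 + s) (X(s) = (s + 0)/(s + 4) = s/(4 + s))
-3*X(1)*(-6) = -3/(4 + 1)*(-6) = -3/5*(-6) = -3*⅕*(-6) = -⅗*(-6) = 18/5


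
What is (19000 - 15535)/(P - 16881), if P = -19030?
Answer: -3465/35911 ≈ -0.096488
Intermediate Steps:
(19000 - 15535)/(P - 16881) = (19000 - 15535)/(-19030 - 16881) = 3465/(-35911) = 3465*(-1/35911) = -3465/35911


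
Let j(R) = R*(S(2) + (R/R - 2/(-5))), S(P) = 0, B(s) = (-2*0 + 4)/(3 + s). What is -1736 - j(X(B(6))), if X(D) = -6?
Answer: -8638/5 ≈ -1727.6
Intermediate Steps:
B(s) = 4/(3 + s) (B(s) = (0 + 4)/(3 + s) = 4/(3 + s))
j(R) = 7*R/5 (j(R) = R*(0 + (R/R - 2/(-5))) = R*(0 + (1 - 2*(-1/5))) = R*(0 + (1 + 2/5)) = R*(0 + 7/5) = R*(7/5) = 7*R/5)
-1736 - j(X(B(6))) = -1736 - 7*(-6)/5 = -1736 - 1*(-42/5) = -1736 + 42/5 = -8638/5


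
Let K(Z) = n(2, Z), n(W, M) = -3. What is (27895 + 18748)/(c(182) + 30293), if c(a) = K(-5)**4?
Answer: 46643/30374 ≈ 1.5356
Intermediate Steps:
K(Z) = -3
c(a) = 81 (c(a) = (-3)**4 = 81)
(27895 + 18748)/(c(182) + 30293) = (27895 + 18748)/(81 + 30293) = 46643/30374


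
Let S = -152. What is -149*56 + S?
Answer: -8496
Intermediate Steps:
-149*56 + S = -149*56 - 152 = -8344 - 152 = -8496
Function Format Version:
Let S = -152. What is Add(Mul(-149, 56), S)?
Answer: -8496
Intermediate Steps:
Add(Mul(-149, 56), S) = Add(Mul(-149, 56), -152) = Add(-8344, -152) = -8496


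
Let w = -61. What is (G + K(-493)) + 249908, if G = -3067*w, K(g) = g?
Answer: 436502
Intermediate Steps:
G = 187087 (G = -3067*(-61) = 187087)
(G + K(-493)) + 249908 = (187087 - 493) + 249908 = 186594 + 249908 = 436502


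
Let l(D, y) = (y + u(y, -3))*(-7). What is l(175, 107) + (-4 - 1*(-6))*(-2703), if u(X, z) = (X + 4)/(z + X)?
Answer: -640897/104 ≈ -6162.5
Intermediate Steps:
u(X, z) = (4 + X)/(X + z)
l(D, y) = -7*y - 7*(4 + y)/(-3 + y) (l(D, y) = (y + (4 + y)/(y - 3))*(-7) = (y + (4 + y)/(-3 + y))*(-7) = -7*y - 7*(4 + y)/(-3 + y))
l(175, 107) + (-4 - 1*(-6))*(-2703) = 7*(-4 - 1*107² + 2*107)/(-3 + 107) + (-4 - 1*(-6))*(-2703) = 7*(-4 - 1*11449 + 214)/104 + (-4 + 6)*(-2703) = 7*(1/104)*(-4 - 11449 + 214) + 2*(-2703) = 7*(1/104)*(-11239) - 5406 = -78673/104 - 5406 = -640897/104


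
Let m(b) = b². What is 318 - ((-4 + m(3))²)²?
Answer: -307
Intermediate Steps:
318 - ((-4 + m(3))²)² = 318 - ((-4 + 3²)²)² = 318 - ((-4 + 9)²)² = 318 - (5²)² = 318 - 1*25² = 318 - 1*625 = 318 - 625 = -307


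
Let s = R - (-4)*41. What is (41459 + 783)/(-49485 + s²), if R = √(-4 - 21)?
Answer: -238815147/128520649 - 17319220*I/128520649 ≈ -1.8582 - 0.13476*I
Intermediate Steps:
R = 5*I (R = √(-25) = 5*I ≈ 5.0*I)
s = 164 + 5*I (s = 5*I - (-4)*41 = 5*I - 1*(-164) = 5*I + 164 = 164 + 5*I ≈ 164.0 + 5.0*I)
(41459 + 783)/(-49485 + s²) = (41459 + 783)/(-49485 + (164 + 5*I)²) = 42242/(-49485 + (164 + 5*I)²)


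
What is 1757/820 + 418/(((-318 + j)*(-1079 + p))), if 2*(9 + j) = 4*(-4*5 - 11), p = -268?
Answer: 920980891/429666060 ≈ 2.1435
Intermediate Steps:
j = -71 (j = -9 + (4*(-4*5 - 11))/2 = -9 + (4*(-20 - 11))/2 = -9 + (4*(-31))/2 = -9 + (1/2)*(-124) = -9 - 62 = -71)
1757/820 + 418/(((-318 + j)*(-1079 + p))) = 1757/820 + 418/(((-318 - 71)*(-1079 - 268))) = 1757*(1/820) + 418/((-389*(-1347))) = 1757/820 + 418/523983 = 920980891/429666060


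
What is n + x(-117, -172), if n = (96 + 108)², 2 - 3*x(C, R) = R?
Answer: 41674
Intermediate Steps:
x(C, R) = ⅔ - R/3
n = 41616 (n = 204² = 41616)
n + x(-117, -172) = 41616 + (⅔ - ⅓*(-172)) = 41616 + (⅔ + 172/3) = 41616 + 58 = 41674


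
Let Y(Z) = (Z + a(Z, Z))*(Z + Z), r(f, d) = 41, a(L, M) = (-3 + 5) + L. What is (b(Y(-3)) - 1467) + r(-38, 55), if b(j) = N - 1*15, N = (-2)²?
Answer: -1437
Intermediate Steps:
N = 4
a(L, M) = 2 + L
Y(Z) = 2*Z*(2 + 2*Z) (Y(Z) = (Z + (2 + Z))*(Z + Z) = (2 + 2*Z)*(2*Z) = 2*Z*(2 + 2*Z))
b(j) = -11 (b(j) = 4 - 1*15 = 4 - 15 = -11)
(b(Y(-3)) - 1467) + r(-38, 55) = (-11 - 1467) + 41 = -1478 + 41 = -1437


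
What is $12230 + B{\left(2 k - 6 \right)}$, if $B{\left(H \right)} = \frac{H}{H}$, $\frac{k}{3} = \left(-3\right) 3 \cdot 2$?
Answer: $12231$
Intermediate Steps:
$k = -54$ ($k = 3 \left(-3\right) 3 \cdot 2 = 3 \left(\left(-9\right) 2\right) = 3 \left(-18\right) = -54$)
$B{\left(H \right)} = 1$
$12230 + B{\left(2 k - 6 \right)} = 12230 + 1 = 12231$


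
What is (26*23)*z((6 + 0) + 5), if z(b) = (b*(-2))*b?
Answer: -144716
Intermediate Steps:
z(b) = -2*b² (z(b) = (-2*b)*b = -2*b²)
(26*23)*z((6 + 0) + 5) = (26*23)*(-2*((6 + 0) + 5)²) = 598*(-2*(6 + 5)²) = 598*(-2*11²) = 598*(-2*121) = 598*(-242) = -144716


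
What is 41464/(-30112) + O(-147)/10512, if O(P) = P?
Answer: -4586417/3297264 ≈ -1.3910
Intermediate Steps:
41464/(-30112) + O(-147)/10512 = 41464/(-30112) - 147/10512 = 41464*(-1/30112) - 147*1/10512 = -5183/3764 - 49/3504 = -4586417/3297264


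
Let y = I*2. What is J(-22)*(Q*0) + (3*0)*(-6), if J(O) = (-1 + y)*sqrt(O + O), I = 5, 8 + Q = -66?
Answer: 0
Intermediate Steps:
Q = -74 (Q = -8 - 66 = -74)
y = 10 (y = 5*2 = 10)
J(O) = 9*sqrt(2)*sqrt(O) (J(O) = (-1 + 10)*sqrt(O + O) = 9*sqrt(2*O) = 9*(sqrt(2)*sqrt(O)) = 9*sqrt(2)*sqrt(O))
J(-22)*(Q*0) + (3*0)*(-6) = (9*sqrt(2)*sqrt(-22))*(-74*0) + (3*0)*(-6) = (9*sqrt(2)*(I*sqrt(22)))*0 + 0*(-6) = (18*I*sqrt(11))*0 + 0 = 0 + 0 = 0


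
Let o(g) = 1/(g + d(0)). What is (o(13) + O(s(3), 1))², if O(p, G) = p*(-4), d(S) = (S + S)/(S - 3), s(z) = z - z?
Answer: 1/169 ≈ 0.0059172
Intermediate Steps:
s(z) = 0
d(S) = 2*S/(-3 + S) (d(S) = (2*S)/(-3 + S) = 2*S/(-3 + S))
o(g) = 1/g (o(g) = 1/(g + 2*0/(-3 + 0)) = 1/(g + 2*0/(-3)) = 1/(g + 2*0*(-⅓)) = 1/(g + 0) = 1/g)
O(p, G) = -4*p
(o(13) + O(s(3), 1))² = (1/13 - 4*0)² = (1/13 + 0)² = (1/13)² = 1/169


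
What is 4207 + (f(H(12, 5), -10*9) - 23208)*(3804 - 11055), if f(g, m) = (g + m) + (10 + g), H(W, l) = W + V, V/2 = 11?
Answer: 168372427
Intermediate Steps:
V = 22 (V = 2*11 = 22)
H(W, l) = 22 + W (H(W, l) = W + 22 = 22 + W)
f(g, m) = 10 + m + 2*g
4207 + (f(H(12, 5), -10*9) - 23208)*(3804 - 11055) = 4207 + ((10 - 10*9 + 2*(22 + 12)) - 23208)*(3804 - 11055) = 4207 + ((10 - 90 + 2*34) - 23208)*(-7251) = 4207 + ((10 - 90 + 68) - 23208)*(-7251) = 4207 + (-12 - 23208)*(-7251) = 4207 - 23220*(-7251) = 4207 + 168368220 = 168372427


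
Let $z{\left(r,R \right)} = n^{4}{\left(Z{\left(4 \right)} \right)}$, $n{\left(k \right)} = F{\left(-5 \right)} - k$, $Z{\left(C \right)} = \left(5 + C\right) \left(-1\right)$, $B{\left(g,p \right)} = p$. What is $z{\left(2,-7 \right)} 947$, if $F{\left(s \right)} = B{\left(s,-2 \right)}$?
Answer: $2273747$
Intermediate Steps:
$F{\left(s \right)} = -2$
$Z{\left(C \right)} = -5 - C$
$n{\left(k \right)} = -2 - k$
$z{\left(r,R \right)} = 2401$ ($z{\left(r,R \right)} = \left(-2 - \left(-5 - 4\right)\right)^{4} = \left(-2 - -9\right)^{4} = \left(-2 + 9\right)^{4} = 7^{4} = 2401$)
$z{\left(2,-7 \right)} 947 = 2401 \cdot 947 = 2273747$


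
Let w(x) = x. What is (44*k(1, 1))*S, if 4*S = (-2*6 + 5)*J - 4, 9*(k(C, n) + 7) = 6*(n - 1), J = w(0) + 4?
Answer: 2464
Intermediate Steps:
J = 4 (J = 0 + 4 = 4)
k(C, n) = -23/3 + 2*n/3 (k(C, n) = -7 + (6*(n - 1))/9 = -7 + (6*(-1 + n))/9 = -7 + (-6 + 6*n)/9 = -7 + (-2/3 + 2*n/3) = -23/3 + 2*n/3)
S = -8 (S = ((-2*6 + 5)*4 - 4)/4 = ((-12 + 5)*4 - 4)/4 = (-7*4 - 4)/4 = (-28 - 4)/4 = (1/4)*(-32) = -8)
(44*k(1, 1))*S = (44*(-23/3 + (2/3)*1))*(-8) = (44*(-23/3 + 2/3))*(-8) = (44*(-7))*(-8) = -308*(-8) = 2464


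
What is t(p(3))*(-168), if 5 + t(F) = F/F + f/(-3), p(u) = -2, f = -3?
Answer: 504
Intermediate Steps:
t(F) = -3 (t(F) = -5 + (F/F - 3/(-3)) = -5 + (1 - 3*(-⅓)) = -5 + (1 + 1) = -5 + 2 = -3)
t(p(3))*(-168) = -3*(-168) = 504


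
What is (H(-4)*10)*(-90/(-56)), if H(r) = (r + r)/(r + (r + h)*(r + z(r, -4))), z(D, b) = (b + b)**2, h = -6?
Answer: 225/1057 ≈ 0.21287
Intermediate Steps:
z(D, b) = 4*b**2 (z(D, b) = (2*b)**2 = 4*b**2)
H(r) = 2*r/(r + (-6 + r)*(64 + r)) (H(r) = (r + r)/(r + (r - 6)*(r + 4*(-4)**2)) = (2*r)/(r + (-6 + r)*(r + 4*16)) = (2*r)/(r + (-6 + r)*(r + 64)) = (2*r)/(r + (-6 + r)*(64 + r)) = 2*r/(r + (-6 + r)*(64 + r)))
(H(-4)*10)*(-90/(-56)) = ((2*(-4)/(-384 + (-4)**2 + 59*(-4)))*10)*(-90/(-56)) = ((2*(-4)/(-384 + 16 - 236))*10)*(-90*(-1/56)) = ((2*(-4)/(-604))*10)*(45/28) = ((2*(-4)*(-1/604))*10)*(45/28) = ((2/151)*10)*(45/28) = (20/151)*(45/28) = 225/1057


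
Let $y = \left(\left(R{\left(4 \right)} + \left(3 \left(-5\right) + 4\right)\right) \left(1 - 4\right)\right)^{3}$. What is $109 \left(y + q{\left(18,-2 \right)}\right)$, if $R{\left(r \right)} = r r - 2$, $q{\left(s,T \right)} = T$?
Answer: $-79679$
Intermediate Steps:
$R{\left(r \right)} = -2 + r^{2}$ ($R{\left(r \right)} = r^{2} - 2 = -2 + r^{2}$)
$y = -729$ ($y = \left(\left(\left(-2 + 4^{2}\right) + \left(3 \left(-5\right) + 4\right)\right) \left(1 - 4\right)\right)^{3} = \left(\left(\left(-2 + 16\right) + \left(-15 + 4\right)\right) \left(-3\right)\right)^{3} = \left(\left(14 - 11\right) \left(-3\right)\right)^{3} = \left(3 \left(-3\right)\right)^{3} = \left(-9\right)^{3} = -729$)
$109 \left(y + q{\left(18,-2 \right)}\right) = 109 \left(-729 - 2\right) = 109 \left(-731\right) = -79679$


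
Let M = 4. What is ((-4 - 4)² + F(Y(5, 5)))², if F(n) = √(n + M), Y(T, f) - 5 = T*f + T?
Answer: (64 + √39)² ≈ 4934.4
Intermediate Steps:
Y(T, f) = 5 + T + T*f (Y(T, f) = 5 + (T*f + T) = 5 + (T + T*f) = 5 + T + T*f)
F(n) = √(4 + n) (F(n) = √(n + 4) = √(4 + n))
((-4 - 4)² + F(Y(5, 5)))² = ((-4 - 4)² + √(4 + (5 + 5 + 5*5)))² = ((-8)² + √(4 + (5 + 5 + 25)))² = (64 + √(4 + 35))² = (64 + √39)²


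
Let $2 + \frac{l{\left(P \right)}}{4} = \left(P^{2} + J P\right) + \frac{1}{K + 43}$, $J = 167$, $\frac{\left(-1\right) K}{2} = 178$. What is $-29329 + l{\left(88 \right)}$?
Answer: $\frac{18912395}{313} \approx 60423.0$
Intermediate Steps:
$K = -356$ ($K = \left(-2\right) 178 = -356$)
$l{\left(P \right)} = - \frac{2508}{313} + 4 P^{2} + 668 P$ ($l{\left(P \right)} = -8 + 4 \left(\left(P^{2} + 167 P\right) + \frac{1}{-356 + 43}\right) = -8 + 4 \left(\left(P^{2} + 167 P\right) + \frac{1}{-313}\right) = -8 + 4 \left(\left(P^{2} + 167 P\right) - \frac{1}{313}\right) = -8 + 4 \left(- \frac{1}{313} + P^{2} + 167 P\right) = -8 + \left(- \frac{4}{313} + 4 P^{2} + 668 P\right) = - \frac{2508}{313} + 4 P^{2} + 668 P$)
$-29329 + l{\left(88 \right)} = -29329 + \left(- \frac{2508}{313} + 4 \cdot 88^{2} + 668 \cdot 88\right) = -29329 + \left(- \frac{2508}{313} + 4 \cdot 7744 + 58784\right) = -29329 + \left(- \frac{2508}{313} + 30976 + 58784\right) = -29329 + \frac{28092372}{313} = \frac{18912395}{313}$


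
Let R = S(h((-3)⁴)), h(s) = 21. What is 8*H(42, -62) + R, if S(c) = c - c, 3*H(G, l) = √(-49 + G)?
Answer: 8*I*√7/3 ≈ 7.0553*I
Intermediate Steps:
H(G, l) = √(-49 + G)/3
S(c) = 0
R = 0
8*H(42, -62) + R = 8*(√(-49 + 42)/3) + 0 = 8*(√(-7)/3) + 0 = 8*((I*√7)/3) + 0 = 8*(I*√7/3) + 0 = 8*I*√7/3 + 0 = 8*I*√7/3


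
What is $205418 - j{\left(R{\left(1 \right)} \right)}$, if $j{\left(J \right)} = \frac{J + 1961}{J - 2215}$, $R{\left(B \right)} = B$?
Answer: $\frac{25266523}{123} \approx 2.0542 \cdot 10^{5}$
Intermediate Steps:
$j{\left(J \right)} = \frac{1961 + J}{-2215 + J}$
$205418 - j{\left(R{\left(1 \right)} \right)} = 205418 - \frac{1961 + 1}{-2215 + 1} = 205418 - \frac{1}{-2214} \cdot 1962 = 205418 - \left(- \frac{1}{2214}\right) 1962 = 205418 - - \frac{109}{123} = 205418 + \frac{109}{123} = \frac{25266523}{123}$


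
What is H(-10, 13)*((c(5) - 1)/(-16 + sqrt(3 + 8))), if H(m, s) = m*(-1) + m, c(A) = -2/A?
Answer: 0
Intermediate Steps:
H(m, s) = 0 (H(m, s) = -m + m = 0)
H(-10, 13)*((c(5) - 1)/(-16 + sqrt(3 + 8))) = 0*((-2/5 - 1)/(-16 + sqrt(3 + 8))) = 0*((-2*1/5 - 1)/(-16 + sqrt(11))) = 0*((-2/5 - 1)/(-16 + sqrt(11))) = 0*(-7/(5*(-16 + sqrt(11)))) = 0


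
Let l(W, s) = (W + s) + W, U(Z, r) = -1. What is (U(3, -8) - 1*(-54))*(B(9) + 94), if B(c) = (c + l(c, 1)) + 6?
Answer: 6784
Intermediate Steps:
l(W, s) = s + 2*W
B(c) = 7 + 3*c (B(c) = (c + (1 + 2*c)) + 6 = (1 + 3*c) + 6 = 7 + 3*c)
(U(3, -8) - 1*(-54))*(B(9) + 94) = (-1 - 1*(-54))*((7 + 3*9) + 94) = (-1 + 54)*((7 + 27) + 94) = 53*(34 + 94) = 53*128 = 6784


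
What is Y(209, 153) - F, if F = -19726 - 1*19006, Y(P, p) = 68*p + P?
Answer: 49345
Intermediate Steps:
Y(P, p) = P + 68*p
F = -38732 (F = -19726 - 19006 = -38732)
Y(209, 153) - F = (209 + 68*153) - 1*(-38732) = (209 + 10404) + 38732 = 10613 + 38732 = 49345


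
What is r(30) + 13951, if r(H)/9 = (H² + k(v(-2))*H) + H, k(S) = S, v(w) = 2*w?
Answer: 21241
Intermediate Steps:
r(H) = -27*H + 9*H² (r(H) = 9*((H² + (2*(-2))*H) + H) = 9*((H² - 4*H) + H) = 9*(H² - 3*H) = -27*H + 9*H²)
r(30) + 13951 = 9*30*(-3 + 30) + 13951 = 9*30*27 + 13951 = 7290 + 13951 = 21241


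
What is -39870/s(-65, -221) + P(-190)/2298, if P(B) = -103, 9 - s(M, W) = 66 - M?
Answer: 45804347/140178 ≈ 326.76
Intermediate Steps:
s(M, W) = -57 + M (s(M, W) = 9 - (66 - M) = 9 + (-66 + M) = -57 + M)
-39870/s(-65, -221) + P(-190)/2298 = -39870/(-57 - 65) - 103/2298 = -39870/(-122) - 103*1/2298 = -39870*(-1/122) - 103/2298 = 19935/61 - 103/2298 = 45804347/140178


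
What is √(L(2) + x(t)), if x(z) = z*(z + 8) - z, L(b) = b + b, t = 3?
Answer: √34 ≈ 5.8309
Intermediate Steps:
L(b) = 2*b
x(z) = -z + z*(8 + z) (x(z) = z*(8 + z) - z = -z + z*(8 + z))
√(L(2) + x(t)) = √(2*2 + 3*(7 + 3)) = √(4 + 3*10) = √(4 + 30) = √34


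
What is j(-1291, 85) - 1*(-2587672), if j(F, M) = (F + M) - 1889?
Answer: 2584577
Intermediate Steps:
j(F, M) = -1889 + F + M
j(-1291, 85) - 1*(-2587672) = (-1889 - 1291 + 85) - 1*(-2587672) = -3095 + 2587672 = 2584577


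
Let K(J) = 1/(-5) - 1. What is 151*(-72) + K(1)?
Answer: -54366/5 ≈ -10873.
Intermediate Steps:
K(J) = -6/5 (K(J) = -⅕ - 1 = -6/5)
151*(-72) + K(1) = 151*(-72) - 6/5 = -10872 - 6/5 = -54366/5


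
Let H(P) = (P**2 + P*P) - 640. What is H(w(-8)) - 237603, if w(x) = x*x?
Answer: -230051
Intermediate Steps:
w(x) = x**2
H(P) = -640 + 2*P**2 (H(P) = (P**2 + P**2) - 640 = 2*P**2 - 640 = -640 + 2*P**2)
H(w(-8)) - 237603 = (-640 + 2*((-8)**2)**2) - 237603 = (-640 + 2*64**2) - 237603 = (-640 + 2*4096) - 237603 = (-640 + 8192) - 237603 = 7552 - 237603 = -230051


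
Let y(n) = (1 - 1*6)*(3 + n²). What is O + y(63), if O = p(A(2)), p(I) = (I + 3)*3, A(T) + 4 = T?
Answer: -19857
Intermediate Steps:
A(T) = -4 + T
p(I) = 9 + 3*I (p(I) = (3 + I)*3 = 9 + 3*I)
y(n) = -15 - 5*n² (y(n) = (1 - 6)*(3 + n²) = -5*(3 + n²) = -15 - 5*n²)
O = 3 (O = 9 + 3*(-4 + 2) = 9 + 3*(-2) = 9 - 6 = 3)
O + y(63) = 3 + (-15 - 5*63²) = 3 + (-15 - 5*3969) = 3 + (-15 - 19845) = 3 - 19860 = -19857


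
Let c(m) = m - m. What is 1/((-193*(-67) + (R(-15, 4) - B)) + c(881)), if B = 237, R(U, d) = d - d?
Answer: 1/12694 ≈ 7.8777e-5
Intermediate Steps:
R(U, d) = 0
c(m) = 0
1/((-193*(-67) + (R(-15, 4) - B)) + c(881)) = 1/((-193*(-67) + (0 - 1*237)) + 0) = 1/((12931 + (0 - 237)) + 0) = 1/((12931 - 237) + 0) = 1/(12694 + 0) = 1/12694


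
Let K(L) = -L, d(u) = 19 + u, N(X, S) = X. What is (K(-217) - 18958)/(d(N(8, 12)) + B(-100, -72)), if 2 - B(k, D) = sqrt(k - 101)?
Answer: -543489/1042 - 18741*I*sqrt(201)/1042 ≈ -521.58 - 254.99*I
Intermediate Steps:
B(k, D) = 2 - sqrt(-101 + k) (B(k, D) = 2 - sqrt(k - 101) = 2 - sqrt(-101 + k))
(K(-217) - 18958)/(d(N(8, 12)) + B(-100, -72)) = (-1*(-217) - 18958)/((19 + 8) + (2 - sqrt(-101 - 100))) = (217 - 18958)/(27 + (2 - sqrt(-201))) = -18741/(27 + (2 - I*sqrt(201))) = -18741/(29 - I*sqrt(201))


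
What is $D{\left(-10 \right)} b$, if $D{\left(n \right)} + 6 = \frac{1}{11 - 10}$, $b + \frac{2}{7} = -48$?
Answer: $\frac{1690}{7} \approx 241.43$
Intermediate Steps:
$b = - \frac{338}{7}$ ($b = - \frac{2}{7} - 48 = - \frac{338}{7} \approx -48.286$)
$D{\left(n \right)} = -5$ ($D{\left(n \right)} = -6 + \frac{1}{11 - 10} = -6 + 1^{-1} = -6 + 1 = -5$)
$D{\left(-10 \right)} b = \left(-5\right) \left(- \frac{338}{7}\right) = \frac{1690}{7}$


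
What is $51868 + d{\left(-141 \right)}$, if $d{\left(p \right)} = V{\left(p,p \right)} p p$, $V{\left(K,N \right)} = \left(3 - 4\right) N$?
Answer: $2855089$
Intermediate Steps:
$V{\left(K,N \right)} = - N$ ($V{\left(K,N \right)} = \left(3 - 4\right) N = - N$)
$d{\left(p \right)} = - p^{3}$ ($d{\left(p \right)} = - p p p = - p^{2} p = - p^{3}$)
$51868 + d{\left(-141 \right)} = 51868 - \left(-141\right)^{3} = 51868 - -2803221 = 51868 + 2803221 = 2855089$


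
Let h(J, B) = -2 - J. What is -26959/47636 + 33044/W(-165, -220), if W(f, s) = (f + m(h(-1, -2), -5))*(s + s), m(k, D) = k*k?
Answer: -2109531/19530760 ≈ -0.10801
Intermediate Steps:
m(k, D) = k²
W(f, s) = 2*s*(1 + f) (W(f, s) = (f + (-2 - 1*(-1))²)*(s + s) = (f + (-2 + 1)²)*(2*s) = (f + (-1)²)*(2*s) = (f + 1)*(2*s) = (1 + f)*(2*s) = 2*s*(1 + f))
-26959/47636 + 33044/W(-165, -220) = -26959/47636 + 33044/((2*(-220)*(1 - 165))) = -26959*1/47636 + 33044/((2*(-220)*(-164))) = -26959/47636 + 33044/72160 = -26959/47636 + 33044*(1/72160) = -26959/47636 + 751/1640 = -2109531/19530760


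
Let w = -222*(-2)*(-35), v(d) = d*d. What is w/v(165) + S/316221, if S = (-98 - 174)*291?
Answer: -157088612/191313705 ≈ -0.82111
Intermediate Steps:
v(d) = d²
S = -79152 (S = -272*291 = -79152)
w = -15540 (w = 444*(-35) = -15540)
w/v(165) + S/316221 = -15540/(165²) - 79152/316221 = -15540/27225 - 79152*1/316221 = -15540*1/27225 - 26384/105407 = -1036/1815 - 26384/105407 = -157088612/191313705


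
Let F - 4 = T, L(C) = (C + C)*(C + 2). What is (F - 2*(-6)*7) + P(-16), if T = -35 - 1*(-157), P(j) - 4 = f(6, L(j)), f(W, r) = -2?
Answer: 212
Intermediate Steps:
L(C) = 2*C*(2 + C) (L(C) = (2*C)*(2 + C) = 2*C*(2 + C))
P(j) = 2 (P(j) = 4 - 2 = 2)
T = 122 (T = -35 + 157 = 122)
F = 126 (F = 4 + 122 = 126)
(F - 2*(-6)*7) + P(-16) = (126 - 2*(-6)*7) + 2 = (126 + 12*7) + 2 = (126 + 84) + 2 = 210 + 2 = 212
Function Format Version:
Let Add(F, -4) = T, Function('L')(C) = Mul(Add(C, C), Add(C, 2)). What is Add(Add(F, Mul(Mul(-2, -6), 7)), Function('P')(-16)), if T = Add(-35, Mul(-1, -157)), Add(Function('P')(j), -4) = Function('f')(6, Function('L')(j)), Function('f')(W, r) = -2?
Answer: 212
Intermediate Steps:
Function('L')(C) = Mul(2, C, Add(2, C)) (Function('L')(C) = Mul(Mul(2, C), Add(2, C)) = Mul(2, C, Add(2, C)))
Function('P')(j) = 2 (Function('P')(j) = Add(4, -2) = 2)
T = 122 (T = Add(-35, 157) = 122)
F = 126 (F = Add(4, 122) = 126)
Add(Add(F, Mul(Mul(-2, -6), 7)), Function('P')(-16)) = Add(Add(126, Mul(Mul(-2, -6), 7)), 2) = Add(Add(126, Mul(12, 7)), 2) = Add(Add(126, 84), 2) = Add(210, 2) = 212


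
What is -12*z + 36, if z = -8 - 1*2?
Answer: 156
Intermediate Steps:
z = -10 (z = -8 - 2 = -10)
-12*z + 36 = -12*(-10) + 36 = 120 + 36 = 156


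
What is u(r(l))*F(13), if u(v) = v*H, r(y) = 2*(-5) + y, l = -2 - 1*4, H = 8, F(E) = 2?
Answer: -256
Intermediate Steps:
l = -6 (l = -2 - 4 = -6)
r(y) = -10 + y
u(v) = 8*v (u(v) = v*8 = 8*v)
u(r(l))*F(13) = (8*(-10 - 6))*2 = (8*(-16))*2 = -128*2 = -256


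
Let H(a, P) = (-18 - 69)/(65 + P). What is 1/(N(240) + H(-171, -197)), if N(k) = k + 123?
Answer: 44/16001 ≈ 0.0027498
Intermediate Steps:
H(a, P) = -87/(65 + P)
N(k) = 123 + k
1/(N(240) + H(-171, -197)) = 1/((123 + 240) - 87/(65 - 197)) = 1/(363 - 87/(-132)) = 1/(363 - 87*(-1/132)) = 1/(363 + 29/44) = 1/(16001/44) = 44/16001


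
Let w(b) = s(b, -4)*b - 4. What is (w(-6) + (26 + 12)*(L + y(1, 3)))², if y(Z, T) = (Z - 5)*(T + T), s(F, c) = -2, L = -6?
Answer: 1281424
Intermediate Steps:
y(Z, T) = 2*T*(-5 + Z) (y(Z, T) = (-5 + Z)*(2*T) = 2*T*(-5 + Z))
w(b) = -4 - 2*b (w(b) = -2*b - 4 = -4 - 2*b)
(w(-6) + (26 + 12)*(L + y(1, 3)))² = ((-4 - 2*(-6)) + (26 + 12)*(-6 + 2*3*(-5 + 1)))² = ((-4 + 12) + 38*(-6 + 2*3*(-4)))² = (8 + 38*(-6 - 24))² = (8 + 38*(-30))² = (8 - 1140)² = (-1132)² = 1281424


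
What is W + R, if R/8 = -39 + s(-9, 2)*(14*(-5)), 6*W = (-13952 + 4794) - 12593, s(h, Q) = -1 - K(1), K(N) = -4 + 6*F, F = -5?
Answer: -134503/6 ≈ -22417.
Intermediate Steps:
K(N) = -34 (K(N) = -4 + 6*(-5) = -4 - 30 = -34)
s(h, Q) = 33 (s(h, Q) = -1 - 1*(-34) = -1 + 34 = 33)
W = -21751/6 (W = ((-13952 + 4794) - 12593)/6 = (-9158 - 12593)/6 = (1/6)*(-21751) = -21751/6 ≈ -3625.2)
R = -18792 (R = 8*(-39 + 33*(14*(-5))) = 8*(-39 + 33*(-70)) = 8*(-39 - 2310) = 8*(-2349) = -18792)
W + R = -21751/6 - 18792 = -134503/6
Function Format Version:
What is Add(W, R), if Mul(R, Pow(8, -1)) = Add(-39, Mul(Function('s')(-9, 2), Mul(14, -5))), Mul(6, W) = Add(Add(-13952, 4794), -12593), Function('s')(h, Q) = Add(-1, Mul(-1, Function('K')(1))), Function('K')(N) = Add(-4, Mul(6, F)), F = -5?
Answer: Rational(-134503, 6) ≈ -22417.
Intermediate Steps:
Function('K')(N) = -34 (Function('K')(N) = Add(-4, Mul(6, -5)) = Add(-4, -30) = -34)
Function('s')(h, Q) = 33 (Function('s')(h, Q) = Add(-1, Mul(-1, -34)) = Add(-1, 34) = 33)
W = Rational(-21751, 6) (W = Mul(Rational(1, 6), Add(Add(-13952, 4794), -12593)) = Mul(Rational(1, 6), Add(-9158, -12593)) = Mul(Rational(1, 6), -21751) = Rational(-21751, 6) ≈ -3625.2)
R = -18792 (R = Mul(8, Add(-39, Mul(33, Mul(14, -5)))) = Mul(8, Add(-39, Mul(33, -70))) = Mul(8, Add(-39, -2310)) = Mul(8, -2349) = -18792)
Add(W, R) = Add(Rational(-21751, 6), -18792) = Rational(-134503, 6)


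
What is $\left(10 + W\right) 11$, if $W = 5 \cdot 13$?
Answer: $825$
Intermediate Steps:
$W = 65$
$\left(10 + W\right) 11 = \left(10 + 65\right) 11 = 75 \cdot 11 = 825$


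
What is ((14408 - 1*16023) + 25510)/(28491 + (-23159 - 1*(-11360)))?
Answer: 7965/5564 ≈ 1.4315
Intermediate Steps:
((14408 - 1*16023) + 25510)/(28491 + (-23159 - 1*(-11360))) = ((14408 - 16023) + 25510)/(28491 + (-23159 + 11360)) = (-1615 + 25510)/(28491 - 11799) = 23895/16692 = 23895*(1/16692) = 7965/5564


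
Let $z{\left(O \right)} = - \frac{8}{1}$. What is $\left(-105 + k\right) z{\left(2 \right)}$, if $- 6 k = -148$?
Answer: $\frac{1928}{3} \approx 642.67$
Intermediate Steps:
$k = \frac{74}{3}$ ($k = \left(- \frac{1}{6}\right) \left(-148\right) = \frac{74}{3} \approx 24.667$)
$z{\left(O \right)} = -8$ ($z{\left(O \right)} = \left(-8\right) 1 = -8$)
$\left(-105 + k\right) z{\left(2 \right)} = \left(-105 + \frac{74}{3}\right) \left(-8\right) = \left(- \frac{241}{3}\right) \left(-8\right) = \frac{1928}{3}$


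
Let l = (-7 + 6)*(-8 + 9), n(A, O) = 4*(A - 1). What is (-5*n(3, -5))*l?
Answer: 40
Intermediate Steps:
n(A, O) = -4 + 4*A (n(A, O) = 4*(-1 + A) = -4 + 4*A)
l = -1 (l = -1*1 = -1)
(-5*n(3, -5))*l = -5*(-4 + 4*3)*(-1) = -5*(-4 + 12)*(-1) = -5*8*(-1) = -40*(-1) = 40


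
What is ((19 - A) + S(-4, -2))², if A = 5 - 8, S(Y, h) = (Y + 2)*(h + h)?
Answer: 900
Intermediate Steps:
S(Y, h) = 2*h*(2 + Y) (S(Y, h) = (2 + Y)*(2*h) = 2*h*(2 + Y))
A = -3
((19 - A) + S(-4, -2))² = ((19 - 1*(-3)) + 2*(-2)*(2 - 4))² = ((19 + 3) + 2*(-2)*(-2))² = (22 + 8)² = 30² = 900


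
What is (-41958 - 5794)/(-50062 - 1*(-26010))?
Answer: 11938/6013 ≈ 1.9854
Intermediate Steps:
(-41958 - 5794)/(-50062 - 1*(-26010)) = -47752/(-50062 + 26010) = -47752/(-24052) = -47752*(-1/24052) = 11938/6013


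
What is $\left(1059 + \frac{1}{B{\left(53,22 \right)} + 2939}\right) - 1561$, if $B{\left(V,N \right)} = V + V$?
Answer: $- \frac{1528589}{3045} \approx -502.0$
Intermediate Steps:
$B{\left(V,N \right)} = 2 V$
$\left(1059 + \frac{1}{B{\left(53,22 \right)} + 2939}\right) - 1561 = \left(1059 + \frac{1}{2 \cdot 53 + 2939}\right) - 1561 = \left(1059 + \frac{1}{106 + 2939}\right) - 1561 = \left(1059 + \frac{1}{3045}\right) - 1561 = \frac{3224656}{3045} - 1561 = - \frac{1528589}{3045}$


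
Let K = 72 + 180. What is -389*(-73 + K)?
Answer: -69631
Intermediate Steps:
K = 252
-389*(-73 + K) = -389*(-73 + 252) = -389*179 = -69631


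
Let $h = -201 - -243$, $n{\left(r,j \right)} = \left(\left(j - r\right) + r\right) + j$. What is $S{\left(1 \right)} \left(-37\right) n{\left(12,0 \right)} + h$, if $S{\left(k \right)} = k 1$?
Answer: $42$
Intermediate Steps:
$n{\left(r,j \right)} = 2 j$ ($n{\left(r,j \right)} = j + j = 2 j$)
$S{\left(k \right)} = k$
$h = 42$ ($h = -201 + 243 = 42$)
$S{\left(1 \right)} \left(-37\right) n{\left(12,0 \right)} + h = 1 \left(-37\right) 2 \cdot 0 + 42 = \left(-37\right) 0 + 42 = 0 + 42 = 42$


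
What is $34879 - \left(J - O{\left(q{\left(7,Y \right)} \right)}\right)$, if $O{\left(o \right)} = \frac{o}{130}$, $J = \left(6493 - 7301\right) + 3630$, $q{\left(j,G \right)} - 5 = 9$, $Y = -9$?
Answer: $\frac{2083712}{65} \approx 32057.0$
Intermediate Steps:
$q{\left(j,G \right)} = 14$ ($q{\left(j,G \right)} = 5 + 9 = 14$)
$J = 2822$ ($J = -808 + 3630 = 2822$)
$O{\left(o \right)} = \frac{o}{130}$ ($O{\left(o \right)} = o \frac{1}{130} = \frac{o}{130}$)
$34879 - \left(J - O{\left(q{\left(7,Y \right)} \right)}\right) = 34879 - \left(2822 - \frac{1}{130} \cdot 14\right) = 34879 - \left(2822 - \frac{7}{65}\right) = 34879 - \frac{183423}{65} = \frac{2083712}{65}$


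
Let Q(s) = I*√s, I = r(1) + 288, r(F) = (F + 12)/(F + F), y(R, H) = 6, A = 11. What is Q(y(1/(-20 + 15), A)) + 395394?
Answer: 395394 + 589*√6/2 ≈ 3.9612e+5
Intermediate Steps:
r(F) = (12 + F)/(2*F) (r(F) = (12 + F)/((2*F)) = (12 + F)*(1/(2*F)) = (12 + F)/(2*F))
I = 589/2 (I = (½)*(12 + 1)/1 + 288 = (½)*1*13 + 288 = 13/2 + 288 = 589/2 ≈ 294.50)
Q(s) = 589*√s/2
Q(y(1/(-20 + 15), A)) + 395394 = 589*√6/2 + 395394 = 395394 + 589*√6/2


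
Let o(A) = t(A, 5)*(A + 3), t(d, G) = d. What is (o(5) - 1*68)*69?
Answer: -1932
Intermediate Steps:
o(A) = A*(3 + A) (o(A) = A*(A + 3) = A*(3 + A))
(o(5) - 1*68)*69 = (5*(3 + 5) - 1*68)*69 = (5*8 - 68)*69 = (40 - 68)*69 = -28*69 = -1932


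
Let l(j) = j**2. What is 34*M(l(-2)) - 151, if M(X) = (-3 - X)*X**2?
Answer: -3959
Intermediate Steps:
M(X) = X**2*(-3 - X)
34*M(l(-2)) - 151 = 34*(((-2)**2)**2*(-3 - 1*(-2)**2)) - 151 = 34*(4**2*(-3 - 1*4)) - 151 = 34*(16*(-3 - 4)) - 151 = 34*(16*(-7)) - 151 = 34*(-112) - 151 = -3808 - 151 = -3959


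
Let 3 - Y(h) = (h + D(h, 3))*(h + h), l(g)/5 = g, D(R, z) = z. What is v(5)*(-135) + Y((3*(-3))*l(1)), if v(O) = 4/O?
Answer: -3885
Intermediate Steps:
l(g) = 5*g
Y(h) = 3 - 2*h*(3 + h) (Y(h) = 3 - (h + 3)*(h + h) = 3 - (3 + h)*2*h = 3 - 2*h*(3 + h))
v(5)*(-135) + Y((3*(-3))*l(1)) = (4/5)*(-135) + (3 - 6*3*(-3)*5*1 - 2*((3*(-3))*(5*1))²) = (4*(⅕))*(-135) + (3 - (-54)*5 - 2*(-9*5)²) = (⅘)*(-135) + (3 - 6*(-45) - 2*(-45)²) = -108 + (3 + 270 - 2*2025) = -108 + (3 + 270 - 4050) = -108 - 3777 = -3885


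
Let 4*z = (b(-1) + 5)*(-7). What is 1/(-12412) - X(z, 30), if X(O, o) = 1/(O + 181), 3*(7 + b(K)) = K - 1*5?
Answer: -1575/291682 ≈ -0.0053997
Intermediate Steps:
b(K) = -26/3 + K/3 (b(K) = -7 + (K - 1*5)/3 = -7 + (K - 5)/3 = -7 + (-5 + K)/3 = -7 + (-5/3 + K/3) = -26/3 + K/3)
z = 7 (z = (((-26/3 + (⅓)*(-1)) + 5)*(-7))/4 = (((-26/3 - ⅓) + 5)*(-7))/4 = ((-9 + 5)*(-7))/4 = (-4*(-7))/4 = (¼)*28 = 7)
X(O, o) = 1/(181 + O)
1/(-12412) - X(z, 30) = 1/(-12412) - 1/(181 + 7) = -1/12412 - 1/188 = -1575/291682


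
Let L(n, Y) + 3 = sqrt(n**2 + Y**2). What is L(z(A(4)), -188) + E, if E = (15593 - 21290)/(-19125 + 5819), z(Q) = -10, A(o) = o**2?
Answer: -34221/13306 + 2*sqrt(8861) ≈ 185.69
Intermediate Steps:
L(n, Y) = -3 + sqrt(Y**2 + n**2) (L(n, Y) = -3 + sqrt(n**2 + Y**2) = -3 + sqrt(Y**2 + n**2))
E = 5697/13306 (E = -5697/(-13306) = -5697*(-1/13306) = 5697/13306 ≈ 0.42815)
L(z(A(4)), -188) + E = (-3 + sqrt((-188)**2 + (-10)**2)) + 5697/13306 = (-3 + sqrt(35344 + 100)) + 5697/13306 = (-3 + sqrt(35444)) + 5697/13306 = (-3 + 2*sqrt(8861)) + 5697/13306 = -34221/13306 + 2*sqrt(8861)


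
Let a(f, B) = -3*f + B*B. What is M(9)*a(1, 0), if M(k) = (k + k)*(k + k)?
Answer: -972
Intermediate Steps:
M(k) = 4*k² (M(k) = (2*k)*(2*k) = 4*k²)
a(f, B) = B² - 3*f (a(f, B) = -3*f + B² = B² - 3*f)
M(9)*a(1, 0) = (4*9²)*(0² - 3*1) = (4*81)*(0 - 3) = 324*(-3) = -972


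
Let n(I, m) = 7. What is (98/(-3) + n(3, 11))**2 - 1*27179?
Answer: -238682/9 ≈ -26520.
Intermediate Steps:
(98/(-3) + n(3, 11))**2 - 1*27179 = (98/(-3) + 7)**2 - 1*27179 = (98*(-1/3) + 7)**2 - 27179 = (-98/3 + 7)**2 - 27179 = (-77/3)**2 - 27179 = 5929/9 - 27179 = -238682/9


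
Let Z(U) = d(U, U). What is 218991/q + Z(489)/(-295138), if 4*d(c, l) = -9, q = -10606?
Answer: -129265083789/6260467256 ≈ -20.648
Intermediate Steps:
d(c, l) = -9/4 (d(c, l) = (¼)*(-9) = -9/4)
Z(U) = -9/4
218991/q + Z(489)/(-295138) = 218991/(-10606) - 9/4/(-295138) = 218991*(-1/10606) - 9/4*(-1/295138) = -218991/10606 + 9/1180552 = -129265083789/6260467256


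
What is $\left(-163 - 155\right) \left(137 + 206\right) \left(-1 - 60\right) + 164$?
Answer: $6653678$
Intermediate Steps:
$\left(-163 - 155\right) \left(137 + 206\right) \left(-1 - 60\right) + 164 = \left(-318\right) 343 \left(-1 - 60\right) + 164 = \left(-109074\right) \left(-61\right) + 164 = 6653514 + 164 = 6653678$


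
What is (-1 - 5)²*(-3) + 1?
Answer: -107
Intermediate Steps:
(-1 - 5)²*(-3) + 1 = (-6)²*(-3) + 1 = 36*(-3) + 1 = -108 + 1 = -107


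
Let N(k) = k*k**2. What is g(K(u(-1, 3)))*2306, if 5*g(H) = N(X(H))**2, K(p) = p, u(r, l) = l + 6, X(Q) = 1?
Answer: 2306/5 ≈ 461.20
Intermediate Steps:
u(r, l) = 6 + l
N(k) = k**3
g(H) = 1/5 (g(H) = (1**3)**2/5 = (1/5)*1**2 = (1/5)*1 = 1/5)
g(K(u(-1, 3)))*2306 = (1/5)*2306 = 2306/5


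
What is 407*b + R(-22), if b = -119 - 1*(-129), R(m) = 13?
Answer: 4083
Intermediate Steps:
b = 10 (b = -119 + 129 = 10)
407*b + R(-22) = 407*10 + 13 = 4070 + 13 = 4083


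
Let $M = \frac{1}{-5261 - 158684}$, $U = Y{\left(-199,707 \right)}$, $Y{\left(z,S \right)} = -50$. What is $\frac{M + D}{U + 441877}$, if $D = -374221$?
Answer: $- \frac{61351661846}{72435327515} \approx -0.84698$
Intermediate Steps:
$U = -50$
$M = - \frac{1}{163945}$ ($M = \frac{1}{-163945} = - \frac{1}{163945} \approx -6.0996 \cdot 10^{-6}$)
$\frac{M + D}{U + 441877} = \frac{- \frac{1}{163945} - 374221}{-50 + 441877} = - \frac{61351661846}{163945 \cdot 441827} = \left(- \frac{61351661846}{163945}\right) \frac{1}{441827} = - \frac{61351661846}{72435327515}$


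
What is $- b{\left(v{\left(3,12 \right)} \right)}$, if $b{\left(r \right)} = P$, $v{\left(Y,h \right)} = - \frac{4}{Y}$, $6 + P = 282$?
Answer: $-276$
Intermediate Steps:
$P = 276$ ($P = -6 + 282 = 276$)
$b{\left(r \right)} = 276$
$- b{\left(v{\left(3,12 \right)} \right)} = \left(-1\right) 276 = -276$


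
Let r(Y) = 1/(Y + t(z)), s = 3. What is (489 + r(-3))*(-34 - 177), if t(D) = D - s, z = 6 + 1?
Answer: -103390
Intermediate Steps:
z = 7
t(D) = -3 + D (t(D) = D - 1*3 = D - 3 = -3 + D)
r(Y) = 1/(4 + Y) (r(Y) = 1/(Y + (-3 + 7)) = 1/(Y + 4) = 1/(4 + Y))
(489 + r(-3))*(-34 - 177) = (489 + 1/(4 - 3))*(-34 - 177) = (489 + 1/1)*(-211) = (489 + 1)*(-211) = 490*(-211) = -103390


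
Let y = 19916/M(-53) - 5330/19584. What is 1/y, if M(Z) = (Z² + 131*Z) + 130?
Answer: -753984/3955541 ≈ -0.19061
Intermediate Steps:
M(Z) = 130 + Z² + 131*Z
y = -3955541/753984 (y = 19916/(130 + (-53)² + 131*(-53)) - 5330/19584 = 19916/(130 + 2809 - 6943) - 5330*1/19584 = 19916/(-4004) - 2665/9792 = 19916*(-1/4004) - 2665/9792 = -383/77 - 2665/9792 = -3955541/753984 ≈ -5.2462)
1/y = 1/(-3955541/753984) = -753984/3955541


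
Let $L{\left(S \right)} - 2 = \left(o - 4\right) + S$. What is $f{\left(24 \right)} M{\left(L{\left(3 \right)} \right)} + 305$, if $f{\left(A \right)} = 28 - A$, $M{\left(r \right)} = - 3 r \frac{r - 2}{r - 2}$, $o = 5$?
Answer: $233$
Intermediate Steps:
$L{\left(S \right)} = 3 + S$ ($L{\left(S \right)} = 2 + \left(\left(5 - 4\right) + S\right) = 2 + \left(1 + S\right) = 3 + S$)
$M{\left(r \right)} = - 3 r$ ($M{\left(r \right)} = - 3 r \frac{-2 + r}{-2 + r} = - 3 r 1 = - 3 r$)
$f{\left(24 \right)} M{\left(L{\left(3 \right)} \right)} + 305 = \left(28 - 24\right) \left(- 3 \left(3 + 3\right)\right) + 305 = \left(28 - 24\right) \left(\left(-3\right) 6\right) + 305 = 4 \left(-18\right) + 305 = -72 + 305 = 233$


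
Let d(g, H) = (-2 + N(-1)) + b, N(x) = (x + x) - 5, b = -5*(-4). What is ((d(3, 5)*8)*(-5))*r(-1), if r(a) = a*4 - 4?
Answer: 3520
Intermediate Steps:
b = 20
N(x) = -5 + 2*x (N(x) = 2*x - 5 = -5 + 2*x)
r(a) = -4 + 4*a (r(a) = 4*a - 4 = -4 + 4*a)
d(g, H) = 11 (d(g, H) = (-2 + (-5 + 2*(-1))) + 20 = (-2 + (-5 - 2)) + 20 = (-2 - 7) + 20 = -9 + 20 = 11)
((d(3, 5)*8)*(-5))*r(-1) = ((11*8)*(-5))*(-4 + 4*(-1)) = (88*(-5))*(-4 - 4) = -440*(-8) = 3520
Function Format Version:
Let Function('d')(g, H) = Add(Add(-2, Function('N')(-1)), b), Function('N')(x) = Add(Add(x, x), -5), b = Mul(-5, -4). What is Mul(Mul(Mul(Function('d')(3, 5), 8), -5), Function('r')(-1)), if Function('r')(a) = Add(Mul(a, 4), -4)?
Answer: 3520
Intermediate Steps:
b = 20
Function('N')(x) = Add(-5, Mul(2, x)) (Function('N')(x) = Add(Mul(2, x), -5) = Add(-5, Mul(2, x)))
Function('r')(a) = Add(-4, Mul(4, a)) (Function('r')(a) = Add(Mul(4, a), -4) = Add(-4, Mul(4, a)))
Function('d')(g, H) = 11 (Function('d')(g, H) = Add(Add(-2, Add(-5, Mul(2, -1))), 20) = Add(Add(-2, Add(-5, -2)), 20) = Add(Add(-2, -7), 20) = Add(-9, 20) = 11)
Mul(Mul(Mul(Function('d')(3, 5), 8), -5), Function('r')(-1)) = Mul(Mul(Mul(11, 8), -5), Add(-4, Mul(4, -1))) = Mul(Mul(88, -5), Add(-4, -4)) = Mul(-440, -8) = 3520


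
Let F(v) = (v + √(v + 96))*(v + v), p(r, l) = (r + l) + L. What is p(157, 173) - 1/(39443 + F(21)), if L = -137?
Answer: 313798512416/1625899237 + 126*√13/1625899237 ≈ 193.00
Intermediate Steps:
p(r, l) = -137 + l + r (p(r, l) = (r + l) - 137 = (l + r) - 137 = -137 + l + r)
F(v) = 2*v*(v + √(96 + v)) (F(v) = (v + √(96 + v))*(2*v) = 2*v*(v + √(96 + v)))
p(157, 173) - 1/(39443 + F(21)) = (-137 + 173 + 157) - 1/(39443 + 2*21*(21 + √(96 + 21))) = 193 - 1/(39443 + 2*21*(21 + √117)) = 193 - 1/(39443 + 2*21*(21 + 3*√13)) = 193 - 1/(39443 + (882 + 126*√13)) = 193 - 1/(40325 + 126*√13)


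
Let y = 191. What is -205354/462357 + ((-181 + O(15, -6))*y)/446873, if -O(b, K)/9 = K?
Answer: -14711793113/29516408523 ≈ -0.49843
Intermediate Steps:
O(b, K) = -9*K
-205354/462357 + ((-181 + O(15, -6))*y)/446873 = -205354/462357 + ((-181 - 9*(-6))*191)/446873 = -205354*1/462357 + ((-181 + 54)*191)*(1/446873) = -205354/462357 - 127*191*(1/446873) = -205354/462357 - 24257*1/446873 = -205354/462357 - 24257/446873 = -14711793113/29516408523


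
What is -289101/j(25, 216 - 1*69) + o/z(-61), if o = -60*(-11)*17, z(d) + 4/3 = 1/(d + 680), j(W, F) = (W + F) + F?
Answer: -253844277/27203 ≈ -9331.5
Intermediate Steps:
j(W, F) = W + 2*F (j(W, F) = (F + W) + F = W + 2*F)
z(d) = -4/3 + 1/(680 + d) (z(d) = -4/3 + 1/(d + 680) = -4/3 + 1/(680 + d))
o = 11220 (o = 660*17 = 11220)
-289101/j(25, 216 - 1*69) + o/z(-61) = -289101/(25 + 2*(216 - 1*69)) + 11220/(((-2717 - 4*(-61))/(3*(680 - 61)))) = -289101/(25 + 2*(216 - 69)) + 11220/(((⅓)*(-2717 + 244)/619)) = -289101/(25 + 2*147) + 11220/(((⅓)*(1/619)*(-2473))) = -289101/(25 + 294) + 11220/(-2473/1857) = -289101/319 + 11220*(-1857/2473) = -289101*1/319 - 20835540/2473 = -9969/11 - 20835540/2473 = -253844277/27203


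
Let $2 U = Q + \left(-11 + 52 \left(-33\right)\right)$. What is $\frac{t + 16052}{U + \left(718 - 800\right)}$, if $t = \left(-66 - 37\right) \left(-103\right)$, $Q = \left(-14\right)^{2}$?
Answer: $- \frac{17774}{565} \approx -31.458$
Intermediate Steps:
$Q = 196$
$t = 10609$ ($t = \left(-103\right) \left(-103\right) = 10609$)
$U = - \frac{1531}{2}$ ($U = \frac{196 + \left(-11 + 52 \left(-33\right)\right)}{2} = \frac{196 - 1727}{2} = \frac{1}{2} \left(-1531\right) = - \frac{1531}{2} \approx -765.5$)
$\frac{t + 16052}{U + \left(718 - 800\right)} = \frac{10609 + 16052}{- \frac{1531}{2} + \left(718 - 800\right)} = \frac{26661}{- \frac{1531}{2} - 82} = \frac{26661}{- \frac{1695}{2}} = 26661 \left(- \frac{2}{1695}\right) = - \frac{17774}{565}$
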